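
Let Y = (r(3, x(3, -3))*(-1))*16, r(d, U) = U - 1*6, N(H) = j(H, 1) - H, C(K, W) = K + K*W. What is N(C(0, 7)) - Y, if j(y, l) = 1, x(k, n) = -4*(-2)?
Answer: 33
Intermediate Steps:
x(k, n) = 8
N(H) = 1 - H
r(d, U) = -6 + U (r(d, U) = U - 6 = -6 + U)
Y = -32 (Y = ((-6 + 8)*(-1))*16 = (2*(-1))*16 = -2*16 = -32)
N(C(0, 7)) - Y = (1 - 0*(1 + 7)) - 1*(-32) = (1 - 0*8) + 32 = (1 - 1*0) + 32 = (1 + 0) + 32 = 1 + 32 = 33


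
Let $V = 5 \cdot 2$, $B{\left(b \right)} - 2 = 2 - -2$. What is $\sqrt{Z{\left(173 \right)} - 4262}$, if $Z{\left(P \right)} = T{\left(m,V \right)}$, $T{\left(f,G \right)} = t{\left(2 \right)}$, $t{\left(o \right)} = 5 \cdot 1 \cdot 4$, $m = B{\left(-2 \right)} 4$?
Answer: $i \sqrt{4242} \approx 65.131 i$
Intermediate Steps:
$B{\left(b \right)} = 6$ ($B{\left(b \right)} = 2 + \left(2 - -2\right) = 2 + \left(2 + 2\right) = 2 + 4 = 6$)
$m = 24$ ($m = 6 \cdot 4 = 24$)
$V = 10$
$t{\left(o \right)} = 20$ ($t{\left(o \right)} = 5 \cdot 4 = 20$)
$T{\left(f,G \right)} = 20$
$Z{\left(P \right)} = 20$
$\sqrt{Z{\left(173 \right)} - 4262} = \sqrt{20 - 4262} = \sqrt{-4242} = i \sqrt{4242}$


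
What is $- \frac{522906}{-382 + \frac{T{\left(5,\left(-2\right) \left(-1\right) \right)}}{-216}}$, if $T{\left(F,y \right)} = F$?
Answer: $\frac{112947696}{82517} \approx 1368.8$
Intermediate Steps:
$- \frac{522906}{-382 + \frac{T{\left(5,\left(-2\right) \left(-1\right) \right)}}{-216}} = - \frac{522906}{-382 + \frac{1}{-216} \cdot 5} = - \frac{522906}{-382 - \frac{5}{216}} = - \frac{522906}{- \frac{82517}{216}} = \left(-522906\right) \left(- \frac{216}{82517}\right) = \frac{112947696}{82517}$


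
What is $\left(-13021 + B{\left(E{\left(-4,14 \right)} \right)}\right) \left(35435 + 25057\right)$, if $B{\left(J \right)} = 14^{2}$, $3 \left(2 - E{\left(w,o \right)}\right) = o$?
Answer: $-775809900$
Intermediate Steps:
$E{\left(w,o \right)} = 2 - \frac{o}{3}$
$B{\left(J \right)} = 196$
$\left(-13021 + B{\left(E{\left(-4,14 \right)} \right)}\right) \left(35435 + 25057\right) = \left(-13021 + 196\right) \left(35435 + 25057\right) = \left(-12825\right) 60492 = -775809900$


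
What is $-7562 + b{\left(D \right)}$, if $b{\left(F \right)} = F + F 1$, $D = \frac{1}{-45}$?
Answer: $- \frac{340292}{45} \approx -7562.0$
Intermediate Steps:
$D = - \frac{1}{45} \approx -0.022222$
$b{\left(F \right)} = 2 F$ ($b{\left(F \right)} = F + F = 2 F$)
$-7562 + b{\left(D \right)} = -7562 + 2 \left(- \frac{1}{45}\right) = -7562 - \frac{2}{45} = - \frac{340292}{45}$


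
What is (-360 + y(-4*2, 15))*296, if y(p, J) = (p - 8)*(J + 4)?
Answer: -196544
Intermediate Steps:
y(p, J) = (-8 + p)*(4 + J)
(-360 + y(-4*2, 15))*296 = (-360 + (-32 - 8*15 + 4*(-4*2) + 15*(-4*2)))*296 = (-360 + (-32 - 120 + 4*(-8) + 15*(-8)))*296 = (-360 + (-32 - 120 - 32 - 120))*296 = (-360 - 304)*296 = -664*296 = -196544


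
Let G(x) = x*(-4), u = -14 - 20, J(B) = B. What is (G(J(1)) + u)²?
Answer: 1444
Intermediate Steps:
u = -34
G(x) = -4*x
(G(J(1)) + u)² = (-4*1 - 34)² = (-4 - 34)² = (-38)² = 1444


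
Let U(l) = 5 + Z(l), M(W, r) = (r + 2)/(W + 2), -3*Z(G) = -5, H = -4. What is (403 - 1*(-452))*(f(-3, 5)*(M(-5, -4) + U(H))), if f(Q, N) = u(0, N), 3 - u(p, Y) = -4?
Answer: 43890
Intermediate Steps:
Z(G) = 5/3 (Z(G) = -⅓*(-5) = 5/3)
u(p, Y) = 7 (u(p, Y) = 3 - 1*(-4) = 3 + 4 = 7)
M(W, r) = (2 + r)/(2 + W)
f(Q, N) = 7
U(l) = 20/3 (U(l) = 5 + 5/3 = 20/3)
(403 - 1*(-452))*(f(-3, 5)*(M(-5, -4) + U(H))) = (403 - 1*(-452))*(7*((2 - 4)/(2 - 5) + 20/3)) = (403 + 452)*(7*(-2/(-3) + 20/3)) = 855*(7*(-⅓*(-2) + 20/3)) = 855*(7*(⅔ + 20/3)) = 855*(7*(22/3)) = 855*(154/3) = 43890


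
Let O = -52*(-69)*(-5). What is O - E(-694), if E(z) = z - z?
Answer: -17940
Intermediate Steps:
E(z) = 0
O = -17940 (O = 3588*(-5) = -17940)
O - E(-694) = -17940 - 1*0 = -17940 + 0 = -17940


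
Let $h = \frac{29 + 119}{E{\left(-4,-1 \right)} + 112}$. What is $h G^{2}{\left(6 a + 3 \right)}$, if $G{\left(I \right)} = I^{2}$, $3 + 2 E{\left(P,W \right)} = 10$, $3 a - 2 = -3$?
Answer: $\frac{296}{231} \approx 1.2814$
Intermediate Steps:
$a = - \frac{1}{3}$ ($a = \frac{2}{3} + \frac{1}{3} \left(-3\right) = \frac{2}{3} - 1 = - \frac{1}{3} \approx -0.33333$)
$E{\left(P,W \right)} = \frac{7}{2}$ ($E{\left(P,W \right)} = - \frac{3}{2} + \frac{1}{2} \cdot 10 = - \frac{3}{2} + 5 = \frac{7}{2}$)
$h = \frac{296}{231}$ ($h = \frac{29 + 119}{\frac{7}{2} + 112} = \frac{148}{\frac{231}{2}} = 148 \cdot \frac{2}{231} = \frac{296}{231} \approx 1.2814$)
$h G^{2}{\left(6 a + 3 \right)} = \frac{296 \left(\left(6 \left(- \frac{1}{3}\right) + 3\right)^{2}\right)^{2}}{231} = \frac{296 \left(\left(-2 + 3\right)^{2}\right)^{2}}{231} = \frac{296 \left(1^{2}\right)^{2}}{231} = \frac{296 \cdot 1^{2}}{231} = \frac{296}{231} \cdot 1 = \frac{296}{231}$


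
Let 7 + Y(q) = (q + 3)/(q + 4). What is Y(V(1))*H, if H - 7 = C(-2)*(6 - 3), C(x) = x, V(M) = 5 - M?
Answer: -49/8 ≈ -6.1250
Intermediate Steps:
Y(q) = -7 + (3 + q)/(4 + q) (Y(q) = -7 + (q + 3)/(q + 4) = -7 + (3 + q)/(4 + q))
H = 1 (H = 7 - 2*(6 - 3) = 7 - 2*3 = 7 - 6 = 1)
Y(V(1))*H = ((-25 - 6*(5 - 1*1))/(4 + (5 - 1*1)))*1 = ((-25 - 6*(5 - 1))/(4 + (5 - 1)))*1 = ((-25 - 6*4)/(4 + 4))*1 = ((-25 - 24)/8)*1 = ((⅛)*(-49))*1 = -49/8*1 = -49/8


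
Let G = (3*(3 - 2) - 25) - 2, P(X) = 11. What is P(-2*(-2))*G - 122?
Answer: -386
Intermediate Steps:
G = -24 (G = (3*1 - 25) - 2 = (3 - 25) - 2 = -22 - 2 = -24)
P(-2*(-2))*G - 122 = 11*(-24) - 122 = -264 - 122 = -386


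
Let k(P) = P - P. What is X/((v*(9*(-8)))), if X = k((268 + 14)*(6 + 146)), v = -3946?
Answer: 0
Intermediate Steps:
k(P) = 0
X = 0
X/((v*(9*(-8)))) = 0/((-35514*(-8))) = 0/((-3946*(-72))) = 0/284112 = 0*(1/284112) = 0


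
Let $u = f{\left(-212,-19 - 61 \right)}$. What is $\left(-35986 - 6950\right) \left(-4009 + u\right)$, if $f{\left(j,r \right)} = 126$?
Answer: $166720488$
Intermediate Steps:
$u = 126$
$\left(-35986 - 6950\right) \left(-4009 + u\right) = \left(-35986 - 6950\right) \left(-4009 + 126\right) = \left(-42936\right) \left(-3883\right) = 166720488$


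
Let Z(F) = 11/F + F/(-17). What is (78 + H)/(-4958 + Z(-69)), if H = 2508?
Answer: -1516689/2905580 ≈ -0.52199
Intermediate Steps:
Z(F) = 11/F - F/17 (Z(F) = 11/F + F*(-1/17) = 11/F - F/17)
(78 + H)/(-4958 + Z(-69)) = (78 + 2508)/(-4958 + (11/(-69) - 1/17*(-69))) = 2586/(-4958 + (11*(-1/69) + 69/17)) = 2586/(-4958 + (-11/69 + 69/17)) = 2586/(-4958 + 4574/1173) = 2586/(-5811160/1173) = 2586*(-1173/5811160) = -1516689/2905580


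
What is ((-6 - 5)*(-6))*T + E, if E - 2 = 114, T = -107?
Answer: -6946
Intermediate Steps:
E = 116 (E = 2 + 114 = 116)
((-6 - 5)*(-6))*T + E = ((-6 - 5)*(-6))*(-107) + 116 = -11*(-6)*(-107) + 116 = 66*(-107) + 116 = -7062 + 116 = -6946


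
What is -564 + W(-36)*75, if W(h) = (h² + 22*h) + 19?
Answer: 38661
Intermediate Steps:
W(h) = 19 + h² + 22*h
-564 + W(-36)*75 = -564 + (19 + (-36)² + 22*(-36))*75 = -564 + (19 + 1296 - 792)*75 = -564 + 523*75 = -564 + 39225 = 38661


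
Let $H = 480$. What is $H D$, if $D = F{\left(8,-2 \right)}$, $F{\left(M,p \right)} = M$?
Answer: $3840$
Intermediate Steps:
$D = 8$
$H D = 480 \cdot 8 = 3840$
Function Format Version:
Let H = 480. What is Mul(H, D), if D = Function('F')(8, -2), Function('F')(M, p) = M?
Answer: 3840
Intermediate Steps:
D = 8
Mul(H, D) = Mul(480, 8) = 3840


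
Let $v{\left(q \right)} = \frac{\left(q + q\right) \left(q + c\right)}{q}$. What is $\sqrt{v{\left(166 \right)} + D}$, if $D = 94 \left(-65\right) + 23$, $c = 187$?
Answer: $i \sqrt{5381} \approx 73.355 i$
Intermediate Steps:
$D = -6087$ ($D = -6110 + 23 = -6087$)
$v{\left(q \right)} = 374 + 2 q$ ($v{\left(q \right)} = \frac{\left(q + q\right) \left(q + 187\right)}{q} = \frac{2 q \left(187 + q\right)}{q} = 374 + 2 q$)
$\sqrt{v{\left(166 \right)} + D} = \sqrt{\left(374 + 2 \cdot 166\right) - 6087} = \sqrt{\left(374 + 332\right) - 6087} = \sqrt{706 - 6087} = \sqrt{-5381} = i \sqrt{5381}$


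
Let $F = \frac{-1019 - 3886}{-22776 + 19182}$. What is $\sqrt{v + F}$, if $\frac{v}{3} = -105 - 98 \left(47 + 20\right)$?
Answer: $\frac{3 i \sqrt{3191197658}}{1198} \approx 141.46 i$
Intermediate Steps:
$v = -20013$ ($v = 3 \left(-105 - 98 \left(47 + 20\right)\right) = 3 \left(-105 - 6566\right) = 3 \left(-6671\right) = -20013$)
$F = \frac{1635}{1198}$ ($F = - \frac{4905}{-3594} = \left(-4905\right) \left(- \frac{1}{3594}\right) = \frac{1635}{1198} \approx 1.3648$)
$\sqrt{v + F} = \sqrt{-20013 + \frac{1635}{1198}} = \sqrt{- \frac{23973939}{1198}} = \frac{3 i \sqrt{3191197658}}{1198}$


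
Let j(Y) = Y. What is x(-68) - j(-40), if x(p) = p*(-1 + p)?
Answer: 4732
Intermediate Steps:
x(-68) - j(-40) = -68*(-1 - 68) - 1*(-40) = -68*(-69) + 40 = 4692 + 40 = 4732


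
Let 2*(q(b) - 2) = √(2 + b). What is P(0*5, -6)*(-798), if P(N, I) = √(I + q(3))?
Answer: -399*I*√(16 - 2*√5) ≈ -1354.7*I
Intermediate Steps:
q(b) = 2 + √(2 + b)/2
P(N, I) = √(2 + I + √5/2) (P(N, I) = √(I + (2 + √(2 + 3)/2)) = √(I + (2 + √5/2)) = √(2 + I + √5/2))
P(0*5, -6)*(-798) = (√(8 + 2*√5 + 4*(-6))/2)*(-798) = (√(8 + 2*√5 - 24)/2)*(-798) = (√(-16 + 2*√5)/2)*(-798) = -399*√(-16 + 2*√5)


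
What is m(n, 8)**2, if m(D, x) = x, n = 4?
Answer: 64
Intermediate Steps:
m(n, 8)**2 = 8**2 = 64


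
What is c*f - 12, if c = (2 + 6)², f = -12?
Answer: -780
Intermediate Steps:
c = 64 (c = 8² = 64)
c*f - 12 = 64*(-12) - 12 = -768 - 12 = -780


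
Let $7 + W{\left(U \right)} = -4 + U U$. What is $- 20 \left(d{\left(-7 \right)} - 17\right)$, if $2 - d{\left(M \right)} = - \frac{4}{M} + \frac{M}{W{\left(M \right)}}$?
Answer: $\frac{40930}{133} \approx 307.74$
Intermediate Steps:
$W{\left(U \right)} = -11 + U^{2}$ ($W{\left(U \right)} = -7 + \left(-4 + U U\right) = -7 + \left(-4 + U^{2}\right) = -11 + U^{2}$)
$d{\left(M \right)} = 2 + \frac{4}{M} - \frac{M}{-11 + M^{2}}$ ($d{\left(M \right)} = 2 - \left(- \frac{4}{M} + \frac{M}{-11 + M^{2}}\right) = 2 + \frac{4}{M} - \frac{M}{-11 + M^{2}}$)
$- 20 \left(d{\left(-7 \right)} - 17\right) = - 20 \left(\left(2 + \frac{4}{-7} - - \frac{7}{-11 + \left(-7\right)^{2}}\right) - 17\right) = - 20 \left(\left(2 + 4 \left(- \frac{1}{7}\right) - - \frac{7}{-11 + 49}\right) - 17\right) = - 20 \left(\left(2 - \frac{4}{7} - - \frac{7}{38}\right) - 17\right) = - 20 \left(\left(2 - \frac{4}{7} - \left(-7\right) \frac{1}{38}\right) - 17\right) = - 20 \left(\left(2 - \frac{4}{7} + \frac{7}{38}\right) - 17\right) = - 20 \left(\frac{429}{266} - 17\right) = \left(-20\right) \left(- \frac{4093}{266}\right) = \frac{40930}{133}$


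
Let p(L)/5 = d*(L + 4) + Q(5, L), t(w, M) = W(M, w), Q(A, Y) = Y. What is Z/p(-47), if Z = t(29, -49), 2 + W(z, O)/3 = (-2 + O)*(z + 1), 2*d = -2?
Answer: 1947/10 ≈ 194.70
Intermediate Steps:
d = -1 (d = (½)*(-2) = -1)
W(z, O) = -6 + 3*(1 + z)*(-2 + O) (W(z, O) = -6 + 3*((-2 + O)*(z + 1)) = -6 + 3*((-2 + O)*(1 + z)) = -6 + 3*((1 + z)*(-2 + O)) = -6 + 3*(1 + z)*(-2 + O))
t(w, M) = -12 - 6*M + 3*w + 3*M*w (t(w, M) = -12 - 6*M + 3*w + 3*w*M = -12 - 6*M + 3*w + 3*M*w)
Z = -3894 (Z = -12 - 6*(-49) + 3*29 + 3*(-49)*29 = -12 + 294 + 87 - 4263 = -3894)
p(L) = -20 (p(L) = 5*(-(L + 4) + L) = 5*(-(4 + L) + L) = 5*((-4 - L) + L) = 5*(-4) = -20)
Z/p(-47) = -3894/(-20) = -3894*(-1/20) = 1947/10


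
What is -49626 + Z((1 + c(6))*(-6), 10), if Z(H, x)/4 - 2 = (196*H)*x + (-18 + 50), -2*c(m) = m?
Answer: 44590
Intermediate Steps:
c(m) = -m/2
Z(H, x) = 136 + 784*H*x (Z(H, x) = 8 + 4*((196*H)*x + (-18 + 50)) = 8 + 4*(196*H*x + 32) = 8 + 4*(32 + 196*H*x) = 8 + (128 + 784*H*x) = 136 + 784*H*x)
-49626 + Z((1 + c(6))*(-6), 10) = -49626 + (136 + 784*((1 - 1/2*6)*(-6))*10) = -49626 + (136 + 784*((1 - 3)*(-6))*10) = -49626 + (136 + 784*(-2*(-6))*10) = -49626 + (136 + 784*12*10) = -49626 + (136 + 94080) = -49626 + 94216 = 44590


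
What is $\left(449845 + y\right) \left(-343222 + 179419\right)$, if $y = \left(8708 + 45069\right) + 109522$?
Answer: $-100434826632$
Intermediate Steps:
$y = 163299$ ($y = 53777 + 109522 = 163299$)
$\left(449845 + y\right) \left(-343222 + 179419\right) = \left(449845 + 163299\right) \left(-343222 + 179419\right) = 613144 \left(-163803\right) = -100434826632$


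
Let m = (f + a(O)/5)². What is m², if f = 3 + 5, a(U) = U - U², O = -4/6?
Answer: 24010000/6561 ≈ 3659.5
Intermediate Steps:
O = -⅔ (O = -4*⅙ = -⅔ ≈ -0.66667)
f = 8
m = 4900/81 (m = (8 - 2*(1 - 1*(-⅔))/3/5)² = (8 - 2*(1 + ⅔)/3*(⅕))² = (8 - ⅔*5/3*(⅕))² = (8 - 10/9*⅕)² = (8 - 2/9)² = (70/9)² = 4900/81 ≈ 60.494)
m² = (4900/81)² = 24010000/6561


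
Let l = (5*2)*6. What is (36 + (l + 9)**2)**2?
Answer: 23011209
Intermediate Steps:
l = 60 (l = 10*6 = 60)
(36 + (l + 9)**2)**2 = (36 + (60 + 9)**2)**2 = (36 + 69**2)**2 = (36 + 4761)**2 = 4797**2 = 23011209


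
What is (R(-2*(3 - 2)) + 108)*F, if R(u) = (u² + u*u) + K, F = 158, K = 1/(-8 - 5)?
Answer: 238106/13 ≈ 18316.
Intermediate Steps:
K = -1/13 (K = 1/(-13) = -1/13 ≈ -0.076923)
R(u) = -1/13 + 2*u² (R(u) = (u² + u*u) - 1/13 = (u² + u²) - 1/13 = 2*u² - 1/13 = -1/13 + 2*u²)
(R(-2*(3 - 2)) + 108)*F = ((-1/13 + 2*(-2*(3 - 2))²) + 108)*158 = ((-1/13 + 2*(-2*1)²) + 108)*158 = ((-1/13 + 2*(-2)²) + 108)*158 = ((-1/13 + 2*4) + 108)*158 = ((-1/13 + 8) + 108)*158 = (103/13 + 108)*158 = (1507/13)*158 = 238106/13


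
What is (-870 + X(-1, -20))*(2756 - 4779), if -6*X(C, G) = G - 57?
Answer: 10404289/6 ≈ 1.7340e+6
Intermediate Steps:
X(C, G) = 19/2 - G/6 (X(C, G) = -(G - 57)/6 = -(-57 + G)/6 = 19/2 - G/6)
(-870 + X(-1, -20))*(2756 - 4779) = (-870 + (19/2 - ⅙*(-20)))*(2756 - 4779) = (-870 + (19/2 + 10/3))*(-2023) = (-870 + 77/6)*(-2023) = -5143/6*(-2023) = 10404289/6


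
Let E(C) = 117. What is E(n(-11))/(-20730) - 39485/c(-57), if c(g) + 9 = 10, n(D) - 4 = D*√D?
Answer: -272841389/6910 ≈ -39485.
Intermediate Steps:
n(D) = 4 + D^(3/2) (n(D) = 4 + D*√D = 4 + D^(3/2))
c(g) = 1 (c(g) = -9 + 10 = 1)
E(n(-11))/(-20730) - 39485/c(-57) = 117/(-20730) - 39485/1 = 117*(-1/20730) - 39485*1 = -39/6910 - 39485 = -272841389/6910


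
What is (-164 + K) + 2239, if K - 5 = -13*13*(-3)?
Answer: 2587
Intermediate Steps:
K = 512 (K = 5 - 13*13*(-3) = 5 - 169*(-3) = 5 + 507 = 512)
(-164 + K) + 2239 = (-164 + 512) + 2239 = 348 + 2239 = 2587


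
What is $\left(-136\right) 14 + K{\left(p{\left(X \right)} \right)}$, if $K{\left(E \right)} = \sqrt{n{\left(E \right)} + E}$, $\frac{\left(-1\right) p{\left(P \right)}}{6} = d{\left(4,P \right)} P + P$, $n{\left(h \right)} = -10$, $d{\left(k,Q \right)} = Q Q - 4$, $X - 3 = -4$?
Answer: $-1904 + i \sqrt{22} \approx -1904.0 + 4.6904 i$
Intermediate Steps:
$X = -1$ ($X = 3 - 4 = -1$)
$d{\left(k,Q \right)} = -4 + Q^{2}$ ($d{\left(k,Q \right)} = Q^{2} - 4 = -4 + Q^{2}$)
$p{\left(P \right)} = - 6 P - 6 P \left(-4 + P^{2}\right)$ ($p{\left(P \right)} = - 6 \left(\left(-4 + P^{2}\right) P + P\right) = - 6 \left(P \left(-4 + P^{2}\right) + P\right) = - 6 \left(P + P \left(-4 + P^{2}\right)\right) = - 6 P - 6 P \left(-4 + P^{2}\right)$)
$K{\left(E \right)} = \sqrt{-10 + E}$
$\left(-136\right) 14 + K{\left(p{\left(X \right)} \right)} = \left(-136\right) 14 + \sqrt{-10 + 6 \left(-1\right) \left(3 - \left(-1\right)^{2}\right)} = -1904 + \sqrt{-10 + 6 \left(-1\right) \left(3 - 1\right)} = -1904 + \sqrt{-10 + 6 \left(-1\right) 2} = -1904 + \sqrt{-10 - 12} = -1904 + \sqrt{-22} = -1904 + i \sqrt{22}$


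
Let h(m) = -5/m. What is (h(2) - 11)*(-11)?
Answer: 297/2 ≈ 148.50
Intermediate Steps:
(h(2) - 11)*(-11) = (-5/2 - 11)*(-11) = -27/2*(-11) = 297/2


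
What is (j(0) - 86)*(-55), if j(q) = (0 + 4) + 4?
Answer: 4290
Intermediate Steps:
j(q) = 8 (j(q) = 4 + 4 = 8)
(j(0) - 86)*(-55) = (8 - 86)*(-55) = -78*(-55) = 4290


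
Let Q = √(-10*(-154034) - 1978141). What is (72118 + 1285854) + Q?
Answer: 1357972 + I*√437801 ≈ 1.358e+6 + 661.67*I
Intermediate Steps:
Q = I*√437801 (Q = √(1540340 - 1978141) = √(-437801) = I*√437801 ≈ 661.67*I)
(72118 + 1285854) + Q = (72118 + 1285854) + I*√437801 = 1357972 + I*√437801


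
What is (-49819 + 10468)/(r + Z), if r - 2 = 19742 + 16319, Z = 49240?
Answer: -39351/85303 ≈ -0.46131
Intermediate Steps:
r = 36063 (r = 2 + (19742 + 16319) = 2 + 36061 = 36063)
(-49819 + 10468)/(r + Z) = (-49819 + 10468)/(36063 + 49240) = -39351/85303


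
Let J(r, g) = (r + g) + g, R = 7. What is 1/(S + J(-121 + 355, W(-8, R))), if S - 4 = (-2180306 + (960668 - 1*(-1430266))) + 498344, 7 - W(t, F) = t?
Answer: 1/709240 ≈ 1.4100e-6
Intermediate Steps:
W(t, F) = 7 - t
J(r, g) = r + 2*g (J(r, g) = (g + r) + g = r + 2*g)
S = 708976 (S = 4 + ((-2180306 + (960668 - 1*(-1430266))) + 498344) = 4 + ((-2180306 + (960668 + 1430266)) + 498344) = 4 + ((-2180306 + 2390934) + 498344) = 4 + (210628 + 498344) = 4 + 708972 = 708976)
1/(S + J(-121 + 355, W(-8, R))) = 1/(708976 + ((-121 + 355) + 2*(7 - 1*(-8)))) = 1/(708976 + (234 + 2*(7 + 8))) = 1/(708976 + (234 + 2*15)) = 1/(708976 + (234 + 30)) = 1/(708976 + 264) = 1/709240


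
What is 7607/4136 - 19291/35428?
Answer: 47428305/36632552 ≈ 1.2947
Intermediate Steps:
7607/4136 - 19291/35428 = 47428305/36632552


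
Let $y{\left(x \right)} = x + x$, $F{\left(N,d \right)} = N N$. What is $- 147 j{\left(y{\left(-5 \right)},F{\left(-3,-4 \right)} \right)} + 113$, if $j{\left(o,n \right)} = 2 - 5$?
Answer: $554$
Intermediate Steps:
$F{\left(N,d \right)} = N^{2}$
$y{\left(x \right)} = 2 x$
$j{\left(o,n \right)} = -3$ ($j{\left(o,n \right)} = 2 - 5 = -3$)
$- 147 j{\left(y{\left(-5 \right)},F{\left(-3,-4 \right)} \right)} + 113 = \left(-147\right) \left(-3\right) + 113 = 441 + 113 = 554$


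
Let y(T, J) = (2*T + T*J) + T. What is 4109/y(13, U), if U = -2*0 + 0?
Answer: 4109/39 ≈ 105.36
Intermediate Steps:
U = 0 (U = 0 + 0 = 0)
y(T, J) = 3*T + J*T (y(T, J) = (2*T + J*T) + T = 3*T + J*T)
4109/y(13, U) = 4109/((13*(3 + 0))) = 4109/((13*3)) = 4109/39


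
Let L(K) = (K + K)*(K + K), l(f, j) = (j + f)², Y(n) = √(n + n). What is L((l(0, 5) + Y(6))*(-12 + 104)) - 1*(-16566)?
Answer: 21582838 + 3385600*√3 ≈ 2.7447e+7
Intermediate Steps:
Y(n) = √2*√n (Y(n) = √(2*n) = √2*√n)
l(f, j) = (f + j)²
L(K) = 4*K² (L(K) = (2*K)*(2*K) = 4*K²)
L((l(0, 5) + Y(6))*(-12 + 104)) - 1*(-16566) = 4*(((0 + 5)² + √2*√6)*(-12 + 104))² - 1*(-16566) = 4*((5² + 2*√3)*92)² + 16566 = 4*((25 + 2*√3)*92)² + 16566 = 4*(2300 + 184*√3)² + 16566 = 16566 + 4*(2300 + 184*√3)²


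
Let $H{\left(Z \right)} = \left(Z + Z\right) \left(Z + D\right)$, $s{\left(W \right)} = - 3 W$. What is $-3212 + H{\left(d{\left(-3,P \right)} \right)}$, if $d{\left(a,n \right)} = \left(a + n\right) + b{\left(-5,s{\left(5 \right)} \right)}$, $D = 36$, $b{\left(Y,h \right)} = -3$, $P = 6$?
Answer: $-3212$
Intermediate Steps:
$d{\left(a,n \right)} = -3 + a + n$ ($d{\left(a,n \right)} = \left(a + n\right) - 3 = -3 + a + n$)
$H{\left(Z \right)} = 2 Z \left(36 + Z\right)$ ($H{\left(Z \right)} = \left(Z + Z\right) \left(Z + 36\right) = 2 Z \left(36 + Z\right)$)
$-3212 + H{\left(d{\left(-3,P \right)} \right)} = -3212 + 2 \left(-3 - 3 + 6\right) \left(36 - 0\right) = -3212 + 2 \cdot 0 \left(36 + 0\right) = -3212 + 2 \cdot 0 \cdot 36 = -3212 + 0 = -3212$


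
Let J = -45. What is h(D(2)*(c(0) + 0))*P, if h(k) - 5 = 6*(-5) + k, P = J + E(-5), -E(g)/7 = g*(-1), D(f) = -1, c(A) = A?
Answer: 2000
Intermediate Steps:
E(g) = 7*g (E(g) = -7*g*(-1) = -(-7)*g = 7*g)
P = -80 (P = -45 + 7*(-5) = -45 - 35 = -80)
h(k) = -25 + k (h(k) = 5 + (6*(-5) + k) = 5 + (-30 + k) = -25 + k)
h(D(2)*(c(0) + 0))*P = (-25 - (0 + 0))*(-80) = (-25 - 1*0)*(-80) = (-25 + 0)*(-80) = -25*(-80) = 2000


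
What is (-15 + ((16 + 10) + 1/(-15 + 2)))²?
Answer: 20164/169 ≈ 119.31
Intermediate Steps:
(-15 + ((16 + 10) + 1/(-15 + 2)))² = (-15 + (26 + 1/(-13)))² = (-15 + (26 - 1/13))² = (-15 + 337/13)² = (142/13)² = 20164/169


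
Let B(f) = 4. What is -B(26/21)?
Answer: -4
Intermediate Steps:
-B(26/21) = -1*4 = -4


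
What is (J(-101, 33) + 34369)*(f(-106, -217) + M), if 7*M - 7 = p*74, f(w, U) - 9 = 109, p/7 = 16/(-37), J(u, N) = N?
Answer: 2992974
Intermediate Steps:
p = -112/37 (p = 7*(16/(-37)) = 7*(16*(-1/37)) = 7*(-16/37) = -112/37 ≈ -3.0270)
f(w, U) = 118 (f(w, U) = 9 + 109 = 118)
M = -31 (M = 1 + (-112/37*74)/7 = 1 + (1/7)*(-224) = 1 - 32 = -31)
(J(-101, 33) + 34369)*(f(-106, -217) + M) = (33 + 34369)*(118 - 31) = 34402*87 = 2992974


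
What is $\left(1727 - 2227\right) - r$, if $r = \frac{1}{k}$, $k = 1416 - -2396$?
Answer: $- \frac{1906001}{3812} \approx -500.0$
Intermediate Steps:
$k = 3812$ ($k = 1416 + 2396 = 3812$)
$r = \frac{1}{3812} \approx 0.00026233$
$\left(1727 - 2227\right) - r = \left(1727 - 2227\right) - \frac{1}{3812} = -500 - \frac{1}{3812} = - \frac{1906001}{3812}$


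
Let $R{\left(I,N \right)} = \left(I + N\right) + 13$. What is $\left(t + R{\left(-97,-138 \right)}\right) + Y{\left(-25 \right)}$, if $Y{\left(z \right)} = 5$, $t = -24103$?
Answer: $-24320$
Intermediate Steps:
$R{\left(I,N \right)} = 13 + I + N$
$\left(t + R{\left(-97,-138 \right)}\right) + Y{\left(-25 \right)} = \left(-24103 - 222\right) + 5 = -24325 + 5 = -24320$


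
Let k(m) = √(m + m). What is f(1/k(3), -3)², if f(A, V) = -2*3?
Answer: 36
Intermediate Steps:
k(m) = √2*√m (k(m) = √(2*m) = √2*√m)
f(A, V) = -6
f(1/k(3), -3)² = (-6)² = 36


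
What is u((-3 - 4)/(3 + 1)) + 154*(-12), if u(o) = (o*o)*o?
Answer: -118615/64 ≈ -1853.4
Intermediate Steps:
u(o) = o³ (u(o) = o²*o = o³)
u((-3 - 4)/(3 + 1)) + 154*(-12) = ((-3 - 4)/(3 + 1))³ + 154*(-12) = (-7/4)³ - 1848 = -343/64 - 1848 = -118615/64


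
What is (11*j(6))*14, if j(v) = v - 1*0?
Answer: 924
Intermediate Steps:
j(v) = v (j(v) = v + 0 = v)
(11*j(6))*14 = (11*6)*14 = 66*14 = 924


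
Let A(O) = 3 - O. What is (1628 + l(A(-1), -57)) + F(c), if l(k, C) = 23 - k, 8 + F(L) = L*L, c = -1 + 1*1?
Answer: 1639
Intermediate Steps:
c = 0 (c = -1 + 1 = 0)
F(L) = -8 + L**2 (F(L) = -8 + L*L = -8 + L**2)
(1628 + l(A(-1), -57)) + F(c) = (1628 + (23 - (3 - 1*(-1)))) + (-8 + 0**2) = (1628 + (23 - (3 + 1))) + (-8 + 0) = (1628 + (23 - 1*4)) - 8 = (1628 + (23 - 4)) - 8 = (1628 + 19) - 8 = 1647 - 8 = 1639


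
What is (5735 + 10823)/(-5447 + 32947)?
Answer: 8279/13750 ≈ 0.60211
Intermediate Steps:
(5735 + 10823)/(-5447 + 32947) = 16558/27500 = 16558*(1/27500) = 8279/13750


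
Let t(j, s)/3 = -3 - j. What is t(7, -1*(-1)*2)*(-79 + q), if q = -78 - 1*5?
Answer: 4860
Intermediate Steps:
t(j, s) = -9 - 3*j (t(j, s) = 3*(-3 - j) = -9 - 3*j)
q = -83 (q = -78 - 5 = -83)
t(7, -1*(-1)*2)*(-79 + q) = (-9 - 3*7)*(-79 - 83) = (-9 - 21)*(-162) = -30*(-162) = 4860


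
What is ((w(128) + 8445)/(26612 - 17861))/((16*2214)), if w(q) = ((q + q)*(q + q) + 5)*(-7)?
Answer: -25019/17221968 ≈ -0.0014527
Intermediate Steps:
w(q) = -35 - 28*q² (w(q) = ((2*q)*(2*q) + 5)*(-7) = (4*q² + 5)*(-7) = (5 + 4*q²)*(-7) = -35 - 28*q²)
((w(128) + 8445)/(26612 - 17861))/((16*2214)) = (((-35 - 28*128²) + 8445)/(26612 - 17861))/((16*2214)) = (((-35 - 28*16384) + 8445)/8751)/35424 = (((-35 - 458752) + 8445)*(1/8751))*(1/35424) = ((-458787 + 8445)*(1/8751))*(1/35424) = -450342*1/8751*(1/35424) = -150114/2917*1/35424 = -25019/17221968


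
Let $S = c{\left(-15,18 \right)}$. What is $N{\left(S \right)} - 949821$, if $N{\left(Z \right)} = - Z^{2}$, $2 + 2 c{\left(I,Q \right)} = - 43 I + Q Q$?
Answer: $- \frac{4734373}{4} \approx -1.1836 \cdot 10^{6}$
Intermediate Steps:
$c{\left(I,Q \right)} = -1 + \frac{Q^{2}}{2} - \frac{43 I}{2}$ ($c{\left(I,Q \right)} = -1 + \frac{- 43 I + Q Q}{2} = -1 + \frac{- 43 I + Q^{2}}{2} = -1 + \frac{Q^{2} - 43 I}{2} = -1 - \left(- \frac{Q^{2}}{2} + \frac{43 I}{2}\right) = -1 + \frac{Q^{2}}{2} - \frac{43 I}{2}$)
$S = \frac{967}{2}$ ($S = -1 + \frac{18^{2}}{2} - - \frac{645}{2} = -1 + \frac{1}{2} \cdot 324 + \frac{645}{2} = -1 + 162 + \frac{645}{2} = \frac{967}{2} \approx 483.5$)
$N{\left(S \right)} - 949821 = - \left(\frac{967}{2}\right)^{2} - 949821 = \left(-1\right) \frac{935089}{4} - 949821 = - \frac{935089}{4} - 949821 = - \frac{4734373}{4}$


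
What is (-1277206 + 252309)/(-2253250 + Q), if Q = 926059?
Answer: 1024897/1327191 ≈ 0.77223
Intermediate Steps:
(-1277206 + 252309)/(-2253250 + Q) = (-1277206 + 252309)/(-2253250 + 926059) = -1024897/(-1327191) = -1024897*(-1/1327191) = 1024897/1327191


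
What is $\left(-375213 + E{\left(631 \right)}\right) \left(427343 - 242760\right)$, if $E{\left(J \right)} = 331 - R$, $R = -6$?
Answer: $-69195736708$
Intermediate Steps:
$E{\left(J \right)} = 337$ ($E{\left(J \right)} = 331 - -6 = 331 + 6 = 337$)
$\left(-375213 + E{\left(631 \right)}\right) \left(427343 - 242760\right) = \left(-375213 + 337\right) \left(427343 - 242760\right) = \left(-374876\right) 184583 = -69195736708$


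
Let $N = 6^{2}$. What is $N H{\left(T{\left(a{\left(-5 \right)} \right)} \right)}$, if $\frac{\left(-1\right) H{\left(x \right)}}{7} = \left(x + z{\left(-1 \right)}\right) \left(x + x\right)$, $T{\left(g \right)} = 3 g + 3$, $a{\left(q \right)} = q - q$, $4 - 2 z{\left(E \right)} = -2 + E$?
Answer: $-9828$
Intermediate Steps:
$z{\left(E \right)} = 3 - \frac{E}{2}$ ($z{\left(E \right)} = 2 - \frac{-2 + E}{2} = 2 - \left(-1 + \frac{E}{2}\right) = 3 - \frac{E}{2}$)
$a{\left(q \right)} = 0$
$T{\left(g \right)} = 3 + 3 g$
$H{\left(x \right)} = - 14 x \left(\frac{7}{2} + x\right)$ ($H{\left(x \right)} = - 7 \left(x + \left(3 - - \frac{1}{2}\right)\right) \left(x + x\right) = - 7 \left(x + \left(3 + \frac{1}{2}\right)\right) 2 x = - 7 \left(x + \frac{7}{2}\right) 2 x = - 7 \left(\frac{7}{2} + x\right) 2 x = - 7 \cdot 2 x \left(\frac{7}{2} + x\right) = - 14 x \left(\frac{7}{2} + x\right)$)
$N = 36$
$N H{\left(T{\left(a{\left(-5 \right)} \right)} \right)} = 36 \left(- 7 \left(3 + 3 \cdot 0\right) \left(7 + 2 \left(3 + 3 \cdot 0\right)\right)\right) = 36 \left(- 7 \left(3 + 0\right) \left(7 + 2 \left(3 + 0\right)\right)\right) = 36 \left(\left(-7\right) 3 \left(7 + 2 \cdot 3\right)\right) = 36 \left(\left(-7\right) 3 \left(7 + 6\right)\right) = 36 \left(\left(-7\right) 3 \cdot 13\right) = 36 \left(-273\right) = -9828$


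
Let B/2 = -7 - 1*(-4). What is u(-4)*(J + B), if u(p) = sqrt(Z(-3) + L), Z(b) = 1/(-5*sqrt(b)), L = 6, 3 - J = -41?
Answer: 38*sqrt(1350 + 15*I*sqrt(3))/15 ≈ 93.085 + 0.89563*I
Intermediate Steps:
J = 44 (J = 3 - 1*(-41) = 3 + 41 = 44)
Z(b) = -1/(5*sqrt(b)) (Z(b) = 1*(-1/(5*sqrt(b))) = -1/(5*sqrt(b)))
B = -6 (B = 2*(-7 - 1*(-4)) = 2*(-7 + 4) = 2*(-3) = -6)
u(p) = sqrt(6 + I*sqrt(3)/15) (u(p) = sqrt(-(-1)*I*sqrt(3)/15 + 6) = sqrt(I*sqrt(3)/15 + 6) = sqrt(6 + I*sqrt(3)/15))
u(-4)*(J + B) = (sqrt(1350 + 15*I*sqrt(3))/15)*(44 - 6) = (sqrt(1350 + 15*I*sqrt(3))/15)*38 = 38*sqrt(1350 + 15*I*sqrt(3))/15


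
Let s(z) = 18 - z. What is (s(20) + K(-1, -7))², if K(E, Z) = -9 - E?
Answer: 100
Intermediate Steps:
(s(20) + K(-1, -7))² = ((18 - 1*20) + (-9 - 1*(-1)))² = ((18 - 20) + (-9 + 1))² = (-2 - 8)² = (-10)² = 100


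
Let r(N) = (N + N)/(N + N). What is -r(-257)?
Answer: -1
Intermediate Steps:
r(N) = 1 (r(N) = (2*N)/((2*N)) = (2*N)*(1/(2*N)) = 1)
-r(-257) = -1*1 = -1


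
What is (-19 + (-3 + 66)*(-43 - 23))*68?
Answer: -284036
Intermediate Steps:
(-19 + (-3 + 66)*(-43 - 23))*68 = (-19 + 63*(-66))*68 = (-19 - 4158)*68 = -4177*68 = -284036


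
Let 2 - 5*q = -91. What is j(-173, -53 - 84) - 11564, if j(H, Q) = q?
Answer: -57727/5 ≈ -11545.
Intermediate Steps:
q = 93/5 (q = ⅖ - ⅕*(-91) = ⅖ + 91/5 = 93/5 ≈ 18.600)
j(H, Q) = 93/5
j(-173, -53 - 84) - 11564 = 93/5 - 11564 = -57727/5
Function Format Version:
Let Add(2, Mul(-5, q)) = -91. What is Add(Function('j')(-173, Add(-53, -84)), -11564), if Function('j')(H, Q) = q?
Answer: Rational(-57727, 5) ≈ -11545.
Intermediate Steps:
q = Rational(93, 5) (q = Add(Rational(2, 5), Mul(Rational(-1, 5), -91)) = Add(Rational(2, 5), Rational(91, 5)) = Rational(93, 5) ≈ 18.600)
Function('j')(H, Q) = Rational(93, 5)
Add(Function('j')(-173, Add(-53, -84)), -11564) = Add(Rational(93, 5), -11564) = Rational(-57727, 5)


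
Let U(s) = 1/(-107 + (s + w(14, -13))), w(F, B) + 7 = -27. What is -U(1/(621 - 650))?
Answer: 29/4090 ≈ 0.0070905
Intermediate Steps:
w(F, B) = -34 (w(F, B) = -7 - 27 = -34)
U(s) = 1/(-141 + s) (U(s) = 1/(-107 + (s - 34)) = 1/(-107 + (-34 + s)) = 1/(-141 + s))
-U(1/(621 - 650)) = -1/(-141 + 1/(621 - 650)) = -1/(-141 + 1/(-29)) = -1/(-141 - 1/29) = -1/(-4090/29) = -1*(-29/4090) = 29/4090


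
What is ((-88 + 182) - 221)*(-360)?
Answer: 45720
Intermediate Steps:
((-88 + 182) - 221)*(-360) = (94 - 221)*(-360) = -127*(-360) = 45720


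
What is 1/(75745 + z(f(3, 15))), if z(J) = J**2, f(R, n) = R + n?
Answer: 1/76069 ≈ 1.3146e-5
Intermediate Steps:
1/(75745 + z(f(3, 15))) = 1/(75745 + (3 + 15)**2) = 1/(75745 + 18**2) = 1/(75745 + 324) = 1/76069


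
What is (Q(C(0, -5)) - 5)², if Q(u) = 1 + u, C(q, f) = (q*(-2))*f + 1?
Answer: 9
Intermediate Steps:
C(q, f) = 1 - 2*f*q (C(q, f) = (-2*q)*f + 1 = -2*f*q + 1 = 1 - 2*f*q)
(Q(C(0, -5)) - 5)² = ((1 + (1 - 2*(-5)*0)) - 5)² = ((1 + (1 + 0)) - 5)² = ((1 + 1) - 5)² = (2 - 5)² = (-3)² = 9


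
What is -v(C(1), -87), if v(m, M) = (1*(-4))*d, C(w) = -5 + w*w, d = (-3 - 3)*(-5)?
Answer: 120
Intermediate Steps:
d = 30 (d = -6*(-5) = 30)
C(w) = -5 + w²
v(m, M) = -120 (v(m, M) = (1*(-4))*30 = -4*30 = -120)
-v(C(1), -87) = -1*(-120) = 120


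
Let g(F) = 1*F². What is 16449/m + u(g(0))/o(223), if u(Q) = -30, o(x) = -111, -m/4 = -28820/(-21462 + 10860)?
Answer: -3225681113/2132680 ≈ -1512.5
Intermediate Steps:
g(F) = F²
m = -57640/5301 (m = -(-115280)/(-21462 + 10860) = -(-115280)/(-10602) = -(-115280)*(-1)/10602 = -4*14410/5301 = -57640/5301 ≈ -10.873)
16449/m + u(g(0))/o(223) = 16449/(-57640/5301) - 30/(-111) = 16449*(-5301/57640) - 30*(-1/111) = -87196149/57640 + 10/37 = -3225681113/2132680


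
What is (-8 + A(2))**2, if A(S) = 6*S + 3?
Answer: 49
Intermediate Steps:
A(S) = 3 + 6*S
(-8 + A(2))**2 = (-8 + (3 + 6*2))**2 = (-8 + (3 + 12))**2 = (-8 + 15)**2 = 7**2 = 49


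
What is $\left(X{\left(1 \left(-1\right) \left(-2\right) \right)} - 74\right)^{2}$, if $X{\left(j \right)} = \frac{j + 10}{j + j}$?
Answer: $5041$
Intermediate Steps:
$X{\left(j \right)} = \frac{10 + j}{2 j}$
$\left(X{\left(1 \left(-1\right) \left(-2\right) \right)} - 74\right)^{2} = \left(\frac{10 + 1 \left(-1\right) \left(-2\right)}{2 \cdot 1 \left(-1\right) \left(-2\right)} - 74\right)^{2} = \left(\frac{10 - -2}{2 \left(\left(-1\right) \left(-2\right)\right)} - 74\right)^{2} = \left(\frac{10 + 2}{2 \cdot 2} - 74\right)^{2} = \left(\frac{1}{2} \cdot \frac{1}{2} \cdot 12 - 74\right)^{2} = \left(3 - 74\right)^{2} = \left(-71\right)^{2} = 5041$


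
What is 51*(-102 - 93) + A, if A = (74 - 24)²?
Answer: -7445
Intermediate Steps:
A = 2500 (A = 50² = 2500)
51*(-102 - 93) + A = 51*(-102 - 93) + 2500 = 51*(-195) + 2500 = -9945 + 2500 = -7445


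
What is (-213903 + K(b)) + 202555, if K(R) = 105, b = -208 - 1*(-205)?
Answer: -11243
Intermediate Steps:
b = -3 (b = -208 + 205 = -3)
(-213903 + K(b)) + 202555 = (-213903 + 105) + 202555 = -213798 + 202555 = -11243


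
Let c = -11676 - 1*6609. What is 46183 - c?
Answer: 64468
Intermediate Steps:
c = -18285 (c = -11676 - 6609 = -18285)
46183 - c = 46183 - 1*(-18285) = 46183 + 18285 = 64468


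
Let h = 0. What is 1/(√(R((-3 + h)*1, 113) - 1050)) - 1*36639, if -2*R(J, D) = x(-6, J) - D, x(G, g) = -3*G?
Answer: -36639 - I*√4010/2005 ≈ -36639.0 - 0.031583*I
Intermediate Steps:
R(J, D) = -9 + D/2 (R(J, D) = -(-3*(-6) - D)/2 = -(18 - D)/2 = -9 + D/2)
1/(√(R((-3 + h)*1, 113) - 1050)) - 1*36639 = 1/(√((-9 + (½)*113) - 1050)) - 1*36639 = 1/(√((-9 + 113/2) - 1050)) - 36639 = 1/(√(95/2 - 1050)) - 36639 = 1/(√(-2005/2)) - 36639 = 1/(I*√4010/2) - 36639 = -I*√4010/2005 - 36639 = -36639 - I*√4010/2005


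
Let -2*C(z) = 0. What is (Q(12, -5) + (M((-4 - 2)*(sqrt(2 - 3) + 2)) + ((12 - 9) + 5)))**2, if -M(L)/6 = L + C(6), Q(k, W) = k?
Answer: 7168 + 6624*I ≈ 7168.0 + 6624.0*I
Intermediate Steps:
C(z) = 0 (C(z) = -1/2*0 = 0)
M(L) = -6*L (M(L) = -6*(L + 0) = -6*L)
(Q(12, -5) + (M((-4 - 2)*(sqrt(2 - 3) + 2)) + ((12 - 9) + 5)))**2 = (12 + (-6*(-4 - 2)*(sqrt(2 - 3) + 2) + ((12 - 9) + 5)))**2 = (12 + (-(-36)*(sqrt(-1) + 2) + (3 + 5)))**2 = (12 + (-(-36)*(I + 2) + 8))**2 = (12 + (-(-36)*(2 + I) + 8))**2 = (12 + (-6*(-12 - 6*I) + 8))**2 = (12 + ((72 + 36*I) + 8))**2 = (12 + (80 + 36*I))**2 = (92 + 36*I)**2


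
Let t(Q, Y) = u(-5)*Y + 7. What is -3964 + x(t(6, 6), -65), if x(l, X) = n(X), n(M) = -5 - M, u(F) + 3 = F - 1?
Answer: -3904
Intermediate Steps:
u(F) = -4 + F (u(F) = -3 + (F - 1) = -3 + (-1 + F) = -4 + F)
t(Q, Y) = 7 - 9*Y (t(Q, Y) = (-4 - 5)*Y + 7 = -9*Y + 7 = 7 - 9*Y)
x(l, X) = -5 - X
-3964 + x(t(6, 6), -65) = -3964 + (-5 - 1*(-65)) = -3964 + (-5 + 65) = -3964 + 60 = -3904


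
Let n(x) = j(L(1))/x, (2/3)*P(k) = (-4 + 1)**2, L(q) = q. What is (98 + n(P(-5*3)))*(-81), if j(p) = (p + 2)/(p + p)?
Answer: -7947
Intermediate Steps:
j(p) = (2 + p)/(2*p) (j(p) = (2 + p)/((2*p)) = (2 + p)*(1/(2*p)) = (2 + p)/(2*p))
P(k) = 27/2 (P(k) = 3*(-4 + 1)**2/2 = (3/2)*(-3)**2 = (3/2)*9 = 27/2)
n(x) = 3/(2*x) (n(x) = ((1/2)*(2 + 1)/1)/x = ((1/2)*1*3)/x = 3/(2*x))
(98 + n(P(-5*3)))*(-81) = (98 + 3/(2*(27/2)))*(-81) = (98 + (3/2)*(2/27))*(-81) = (98 + 1/9)*(-81) = (883/9)*(-81) = -7947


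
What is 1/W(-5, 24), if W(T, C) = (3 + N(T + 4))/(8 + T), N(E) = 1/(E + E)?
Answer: 6/5 ≈ 1.2000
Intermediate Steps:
N(E) = 1/(2*E)
W(T, C) = (3 + 1/(2*(4 + T)))/(8 + T) (W(T, C) = (3 + 1/(2*(T + 4)))/(8 + T) = (3 + 1/(2*(4 + T)))/(8 + T))
1/W(-5, 24) = 1/((25 + 6*(-5))/(2*(4 - 5)*(8 - 5))) = 1/((½)*(25 - 30)/(-1*3)) = 1/((½)*(-1)*(⅓)*(-5)) = 1/(⅚) = 6/5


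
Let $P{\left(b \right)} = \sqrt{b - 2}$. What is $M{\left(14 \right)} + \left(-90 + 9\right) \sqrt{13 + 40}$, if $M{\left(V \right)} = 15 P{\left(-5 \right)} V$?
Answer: $- 81 \sqrt{53} + 210 i \sqrt{7} \approx -589.69 + 555.61 i$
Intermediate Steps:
$P{\left(b \right)} = \sqrt{-2 + b}$
$M{\left(V \right)} = 15 i V \sqrt{7}$ ($M{\left(V \right)} = 15 \sqrt{-2 - 5} V = 15 \sqrt{-7} V = 15 i \sqrt{7} V = 15 i V \sqrt{7}$)
$M{\left(14 \right)} + \left(-90 + 9\right) \sqrt{13 + 40} = 15 i 14 \sqrt{7} + \left(-90 + 9\right) \sqrt{13 + 40} = 210 i \sqrt{7} - 81 \sqrt{53} = - 81 \sqrt{53} + 210 i \sqrt{7}$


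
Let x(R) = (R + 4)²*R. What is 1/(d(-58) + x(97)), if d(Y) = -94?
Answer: 1/989403 ≈ 1.0107e-6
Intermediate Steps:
x(R) = R*(4 + R)² (x(R) = (4 + R)²*R = R*(4 + R)²)
1/(d(-58) + x(97)) = 1/(-94 + 97*(4 + 97)²) = 1/(-94 + 97*101²) = 1/(-94 + 97*10201) = 1/(-94 + 989497) = 1/989403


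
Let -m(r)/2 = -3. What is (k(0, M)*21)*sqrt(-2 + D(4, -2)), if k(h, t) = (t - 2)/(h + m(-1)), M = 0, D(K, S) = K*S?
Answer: -7*I*sqrt(10) ≈ -22.136*I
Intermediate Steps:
m(r) = 6 (m(r) = -2*(-3) = 6)
k(h, t) = (-2 + t)/(6 + h) (k(h, t) = (t - 2)/(h + 6) = (-2 + t)/(6 + h))
(k(0, M)*21)*sqrt(-2 + D(4, -2)) = (((-2 + 0)/(6 + 0))*21)*sqrt(-2 + 4*(-2)) = ((-2/6)*21)*sqrt(-2 - 8) = (((1/6)*(-2))*21)*sqrt(-10) = (-1/3*21)*(I*sqrt(10)) = -7*I*sqrt(10)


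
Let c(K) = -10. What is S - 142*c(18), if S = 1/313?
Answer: 444461/313 ≈ 1420.0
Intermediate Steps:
S = 1/313 ≈ 0.0031949
S - 142*c(18) = 1/313 - 142*(-10) = 1/313 + 1420 = 444461/313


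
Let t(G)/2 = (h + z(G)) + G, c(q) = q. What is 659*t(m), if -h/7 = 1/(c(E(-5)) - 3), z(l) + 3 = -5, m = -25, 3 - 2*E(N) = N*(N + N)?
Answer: -2286730/53 ≈ -43146.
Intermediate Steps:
E(N) = 3/2 - N² (E(N) = 3/2 - N*(N + N)/2 = 3/2 - N*2*N/2 = 3/2 - N²)
z(l) = -8 (z(l) = -3 - 5 = -8)
h = 14/53 (h = -7/((3/2 - 1*(-5)²) - 3) = -7/((3/2 - 1*25) - 3) = -7/((3/2 - 25) - 3) = -7/(-47/2 - 3) = -7/(-53/2) = -7*(-2/53) = 14/53 ≈ 0.26415)
t(G) = -820/53 + 2*G (t(G) = 2*((14/53 - 8) + G) = 2*(-410/53 + G) = -820/53 + 2*G)
659*t(m) = 659*(-820/53 + 2*(-25)) = 659*(-820/53 - 50) = 659*(-3470/53) = -2286730/53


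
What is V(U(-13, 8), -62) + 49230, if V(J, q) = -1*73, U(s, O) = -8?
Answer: 49157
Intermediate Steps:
V(J, q) = -73
V(U(-13, 8), -62) + 49230 = -73 + 49230 = 49157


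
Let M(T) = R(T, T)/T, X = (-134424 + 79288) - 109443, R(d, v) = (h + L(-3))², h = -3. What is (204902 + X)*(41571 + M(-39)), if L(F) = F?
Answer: 21790992753/13 ≈ 1.6762e+9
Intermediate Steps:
R(d, v) = 36 (R(d, v) = (-3 - 3)² = (-6)² = 36)
X = -164579 (X = -55136 - 109443 = -164579)
M(T) = 36/T
(204902 + X)*(41571 + M(-39)) = (204902 - 164579)*(41571 + 36/(-39)) = 40323*(41571 + 36*(-1/39)) = 40323*(41571 - 12/13) = 40323*(540411/13) = 21790992753/13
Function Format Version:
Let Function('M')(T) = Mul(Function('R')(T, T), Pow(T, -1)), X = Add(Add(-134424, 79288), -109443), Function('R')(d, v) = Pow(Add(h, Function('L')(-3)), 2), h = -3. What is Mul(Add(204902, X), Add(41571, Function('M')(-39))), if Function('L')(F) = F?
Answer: Rational(21790992753, 13) ≈ 1.6762e+9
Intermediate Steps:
Function('R')(d, v) = 36 (Function('R')(d, v) = Pow(Add(-3, -3), 2) = Pow(-6, 2) = 36)
X = -164579 (X = Add(-55136, -109443) = -164579)
Function('M')(T) = Mul(36, Pow(T, -1))
Mul(Add(204902, X), Add(41571, Function('M')(-39))) = Mul(Add(204902, -164579), Add(41571, Mul(36, Pow(-39, -1)))) = Mul(40323, Add(41571, Mul(36, Rational(-1, 39)))) = Mul(40323, Add(41571, Rational(-12, 13))) = Mul(40323, Rational(540411, 13)) = Rational(21790992753, 13)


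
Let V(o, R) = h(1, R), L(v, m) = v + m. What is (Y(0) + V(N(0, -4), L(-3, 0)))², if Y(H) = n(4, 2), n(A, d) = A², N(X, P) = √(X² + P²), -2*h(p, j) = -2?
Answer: 289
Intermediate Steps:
h(p, j) = 1 (h(p, j) = -½*(-2) = 1)
N(X, P) = √(P² + X²)
L(v, m) = m + v
V(o, R) = 1
Y(H) = 16 (Y(H) = 4² = 16)
(Y(0) + V(N(0, -4), L(-3, 0)))² = (16 + 1)² = 17² = 289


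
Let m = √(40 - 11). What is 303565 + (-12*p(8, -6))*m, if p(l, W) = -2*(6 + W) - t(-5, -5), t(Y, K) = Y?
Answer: 303565 - 60*√29 ≈ 3.0324e+5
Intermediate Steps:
p(l, W) = -7 - 2*W (p(l, W) = -2*(6 + W) - 1*(-5) = (-12 - 2*W) + 5 = -7 - 2*W)
m = √29 ≈ 5.3852
303565 + (-12*p(8, -6))*m = 303565 + (-12*(-7 - 2*(-6)))*√29 = 303565 + (-12*(-7 + 12))*√29 = 303565 + (-12*5)*√29 = 303565 - 60*√29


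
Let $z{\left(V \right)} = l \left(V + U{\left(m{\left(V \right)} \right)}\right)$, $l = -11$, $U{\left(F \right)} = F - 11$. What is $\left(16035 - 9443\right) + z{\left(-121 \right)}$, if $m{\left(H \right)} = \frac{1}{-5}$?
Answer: $\frac{40231}{5} \approx 8046.2$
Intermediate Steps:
$m{\left(H \right)} = - \frac{1}{5}$
$U{\left(F \right)} = -11 + F$
$z{\left(V \right)} = \frac{616}{5} - 11 V$ ($z{\left(V \right)} = - 11 \left(V - \frac{56}{5}\right) = - 11 \left(- \frac{56}{5} + V\right) = \frac{616}{5} - 11 V$)
$\left(16035 - 9443\right) + z{\left(-121 \right)} = \left(16035 - 9443\right) + \left(\frac{616}{5} - -1331\right) = 6592 + \left(\frac{616}{5} + 1331\right) = 6592 + \frac{7271}{5} = \frac{40231}{5}$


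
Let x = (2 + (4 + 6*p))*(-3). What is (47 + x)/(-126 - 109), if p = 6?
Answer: 79/235 ≈ 0.33617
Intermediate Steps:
x = -126 (x = (2 + (4 + 6*6))*(-3) = (2 + (4 + 36))*(-3) = (2 + 40)*(-3) = 42*(-3) = -126)
(47 + x)/(-126 - 109) = (47 - 126)/(-126 - 109) = -79/(-235) = -79*(-1/235) = 79/235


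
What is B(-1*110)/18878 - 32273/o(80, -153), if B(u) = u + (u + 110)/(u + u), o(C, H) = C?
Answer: -304629247/755120 ≈ -403.42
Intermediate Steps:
B(u) = u + (110 + u)/(2*u) (B(u) = u + (110 + u)/((2*u)) = u + (110 + u)*(1/(2*u)) = u + (110 + u)/(2*u))
B(-1*110)/18878 - 32273/o(80, -153) = (½ - 1*110 + 55/((-1*110)))/18878 - 32273/80 = (½ - 110 + 55/(-110))*(1/18878) - 32273*1/80 = (½ - 110 + 55*(-1/110))*(1/18878) - 32273/80 = (½ - 110 - ½)*(1/18878) - 32273/80 = -110*1/18878 - 32273/80 = -55/9439 - 32273/80 = -304629247/755120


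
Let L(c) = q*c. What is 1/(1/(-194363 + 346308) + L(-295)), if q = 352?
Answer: -151945/15777968799 ≈ -9.6302e-6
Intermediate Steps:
L(c) = 352*c
1/(1/(-194363 + 346308) + L(-295)) = 1/(1/(-194363 + 346308) + 352*(-295)) = 1/(1/151945 - 103840) = 1/(-15777968799/151945) = -151945/15777968799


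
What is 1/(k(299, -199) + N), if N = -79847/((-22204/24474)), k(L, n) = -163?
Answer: 11102/975278113 ≈ 1.1383e-5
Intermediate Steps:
N = 977087739/11102 (N = -79847/((-22204*1/24474)) = -79847/(-11102/12237) = -79847*(-12237/11102) = 977087739/11102 ≈ 88010.)
1/(k(299, -199) + N) = 1/(-163 + 977087739/11102) = 1/(975278113/11102) = 11102/975278113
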